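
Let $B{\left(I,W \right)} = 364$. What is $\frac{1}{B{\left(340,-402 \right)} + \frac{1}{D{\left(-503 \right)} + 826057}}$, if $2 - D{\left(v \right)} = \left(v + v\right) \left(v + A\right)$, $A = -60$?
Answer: $\frac{259681}{94523885} \approx 0.0027473$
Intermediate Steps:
$D{\left(v \right)} = 2 - 2 v \left(-60 + v\right)$ ($D{\left(v \right)} = 2 - \left(v + v\right) \left(v - 60\right) = 2 - 2 v \left(-60 + v\right)$)
$\frac{1}{B{\left(340,-402 \right)} + \frac{1}{D{\left(-503 \right)} + 826057}} = \frac{1}{364 + \frac{1}{\left(2 - 2 \left(-503\right)^{2} + 120 \left(-503\right)\right) + 826057}} = \frac{1}{364 + \frac{1}{\left(2 - 506018 - 60360\right) + 826057}} = \frac{1}{364 + \frac{1}{-566376 + 826057}} = \frac{1}{364 + \frac{1}{259681}} = \frac{1}{\frac{94523885}{259681}} = \frac{259681}{94523885}$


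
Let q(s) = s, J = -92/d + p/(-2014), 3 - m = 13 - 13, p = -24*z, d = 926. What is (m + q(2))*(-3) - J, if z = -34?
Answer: -6758389/466241 ≈ -14.495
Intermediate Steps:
p = 816 (p = -24*(-34) = 816)
m = 3 (m = 3 - (13 - 13) = 3 - 1*0 = 3 + 0 = 3)
J = -235226/466241 (J = -92/926 + 816/(-2014) = -92*1/926 + 816*(-1/2014) = -46/463 - 408/1007 = -235226/466241 ≈ -0.50452)
(m + q(2))*(-3) - J = (3 + 2)*(-3) - 1*(-235226/466241) = 5*(-3) + 235226/466241 = -15 + 235226/466241 = -6758389/466241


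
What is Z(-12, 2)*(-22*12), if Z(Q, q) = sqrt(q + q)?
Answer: -528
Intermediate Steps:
Z(Q, q) = sqrt(2)*sqrt(q) (Z(Q, q) = sqrt(2*q) = sqrt(2)*sqrt(q))
Z(-12, 2)*(-22*12) = (sqrt(2)*sqrt(2))*(-22*12) = 2*(-264) = -528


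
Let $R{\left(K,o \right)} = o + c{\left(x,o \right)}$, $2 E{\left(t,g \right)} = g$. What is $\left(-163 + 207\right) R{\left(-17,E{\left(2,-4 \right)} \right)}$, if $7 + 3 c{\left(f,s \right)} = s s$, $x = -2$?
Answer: $-132$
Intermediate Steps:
$c{\left(f,s \right)} = - \frac{7}{3} + \frac{s^{2}}{3}$ ($c{\left(f,s \right)} = - \frac{7}{3} + \frac{s s}{3} = - \frac{7}{3} + \frac{s^{2}}{3}$)
$E{\left(t,g \right)} = \frac{g}{2}$
$R{\left(K,o \right)} = - \frac{7}{3} + o + \frac{o^{2}}{3}$ ($R{\left(K,o \right)} = o + \left(- \frac{7}{3} + \frac{o^{2}}{3}\right) = - \frac{7}{3} + o + \frac{o^{2}}{3}$)
$\left(-163 + 207\right) R{\left(-17,E{\left(2,-4 \right)} \right)} = \left(-163 + 207\right) \left(- \frac{7}{3} + \frac{1}{2} \left(-4\right) + \frac{\left(\frac{1}{2} \left(-4\right)\right)^{2}}{3}\right) = 44 \left(- \frac{7}{3} - 2 + \frac{\left(-2\right)^{2}}{3}\right) = 44 \left(- \frac{7}{3} - 2 + \frac{1}{3} \cdot 4\right) = 44 \left(- \frac{7}{3} - 2 + \frac{4}{3}\right) = 44 \left(-3\right) = -132$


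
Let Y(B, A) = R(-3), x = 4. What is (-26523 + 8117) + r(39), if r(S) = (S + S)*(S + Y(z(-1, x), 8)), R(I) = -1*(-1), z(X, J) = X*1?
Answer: -15286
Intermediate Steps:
z(X, J) = X
R(I) = 1
Y(B, A) = 1
r(S) = 2*S*(1 + S) (r(S) = (S + S)*(S + 1) = (2*S)*(1 + S) = 2*S*(1 + S))
(-26523 + 8117) + r(39) = (-26523 + 8117) + 2*39*(1 + 39) = -18406 + 2*39*40 = -18406 + 3120 = -15286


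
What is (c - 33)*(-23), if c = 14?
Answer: 437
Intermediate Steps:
(c - 33)*(-23) = (14 - 33)*(-23) = -19*(-23) = 437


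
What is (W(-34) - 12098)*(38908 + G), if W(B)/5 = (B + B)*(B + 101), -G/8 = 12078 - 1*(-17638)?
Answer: 6934443960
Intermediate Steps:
G = -237728 (G = -8*(12078 - 1*(-17638)) = -8*(12078 + 17638) = -8*29716 = -237728)
W(B) = 10*B*(101 + B) (W(B) = 5*((B + B)*(B + 101)) = 5*((2*B)*(101 + B)) = 5*(2*B*(101 + B)) = 10*B*(101 + B))
(W(-34) - 12098)*(38908 + G) = (10*(-34)*(101 - 34) - 12098)*(38908 - 237728) = (10*(-34)*67 - 12098)*(-198820) = (-22780 - 12098)*(-198820) = -34878*(-198820) = 6934443960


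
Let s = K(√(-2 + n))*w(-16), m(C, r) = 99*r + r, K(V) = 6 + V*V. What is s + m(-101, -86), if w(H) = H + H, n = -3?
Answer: -8632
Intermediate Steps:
w(H) = 2*H
K(V) = 6 + V²
m(C, r) = 100*r
s = -32 (s = (6 + (√(-2 - 3))²)*(2*(-16)) = (6 + (√(-5))²)*(-32) = (6 + (I*√5)²)*(-32) = (6 - 5)*(-32) = 1*(-32) = -32)
s + m(-101, -86) = -32 + 100*(-86) = -32 - 8600 = -8632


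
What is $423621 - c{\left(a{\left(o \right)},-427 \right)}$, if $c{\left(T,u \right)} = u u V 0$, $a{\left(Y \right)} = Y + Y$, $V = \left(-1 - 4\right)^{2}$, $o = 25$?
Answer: $423621$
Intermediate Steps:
$V = 25$ ($V = \left(-5\right)^{2} = 25$)
$a{\left(Y \right)} = 2 Y$
$c{\left(T,u \right)} = 0$ ($c{\left(T,u \right)} = u u 25 \cdot 0 = u^{2} \cdot 25 \cdot 0 = 25 u^{2} \cdot 0 = 0$)
$423621 - c{\left(a{\left(o \right)},-427 \right)} = 423621 - 0 = 423621 + 0 = 423621$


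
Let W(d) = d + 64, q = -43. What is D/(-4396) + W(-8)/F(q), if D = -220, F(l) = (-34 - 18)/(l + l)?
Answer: 1323911/14287 ≈ 92.665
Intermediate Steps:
F(l) = -26/l (F(l) = -52*1/(2*l) = -26/l)
W(d) = 64 + d
D/(-4396) + W(-8)/F(q) = -220/(-4396) + (64 - 8)/((-26/(-43))) = -220*(-1/4396) + 56/((-26*(-1/43))) = 55/1099 + 56/(26/43) = 55/1099 + 56*(43/26) = 55/1099 + 1204/13 = 1323911/14287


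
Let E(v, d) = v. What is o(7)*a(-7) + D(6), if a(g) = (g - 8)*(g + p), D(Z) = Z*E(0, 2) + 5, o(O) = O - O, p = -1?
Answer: 5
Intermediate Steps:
o(O) = 0
D(Z) = 5 (D(Z) = Z*0 + 5 = 0 + 5 = 5)
a(g) = (-1 + g)*(-8 + g) (a(g) = (g - 8)*(g - 1) = (-8 + g)*(-1 + g) = (-1 + g)*(-8 + g))
o(7)*a(-7) + D(6) = 0*(8 + (-7)² - 9*(-7)) + 5 = 0*(8 + 49 + 63) + 5 = 0*120 + 5 = 0 + 5 = 5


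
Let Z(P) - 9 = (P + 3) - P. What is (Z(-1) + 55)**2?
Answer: 4489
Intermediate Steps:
Z(P) = 12 (Z(P) = 9 + ((P + 3) - P) = 9 + ((3 + P) - P) = 9 + 3 = 12)
(Z(-1) + 55)**2 = (12 + 55)**2 = 67**2 = 4489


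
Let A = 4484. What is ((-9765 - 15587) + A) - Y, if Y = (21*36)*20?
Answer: -35988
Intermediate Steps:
Y = 15120 (Y = 756*20 = 15120)
((-9765 - 15587) + A) - Y = ((-9765 - 15587) + 4484) - 1*15120 = (-25352 + 4484) - 15120 = -20868 - 15120 = -35988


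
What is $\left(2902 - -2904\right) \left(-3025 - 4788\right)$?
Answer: $-45362278$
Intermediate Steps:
$\left(2902 - -2904\right) \left(-3025 - 4788\right) = \left(2902 + 2904\right) \left(-7813\right) = 5806 \left(-7813\right) = -45362278$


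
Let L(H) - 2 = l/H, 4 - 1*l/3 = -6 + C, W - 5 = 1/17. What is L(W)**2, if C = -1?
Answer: 537289/7396 ≈ 72.646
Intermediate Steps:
W = 86/17 (W = 5 + 1/17 = 86/17 ≈ 5.0588)
l = 33 (l = 12 - 3*(-6 - 1) = 12 - 3*(-7) = 12 + 21 = 33)
L(H) = 2 + 33/H
L(W)**2 = (2 + 33/(86/17))**2 = (2 + 33*(17/86))**2 = (2 + 561/86)**2 = (733/86)**2 = 537289/7396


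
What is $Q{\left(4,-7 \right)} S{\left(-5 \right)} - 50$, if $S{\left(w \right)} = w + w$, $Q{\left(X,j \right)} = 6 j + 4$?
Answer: $330$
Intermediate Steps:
$Q{\left(X,j \right)} = 4 + 6 j$
$S{\left(w \right)} = 2 w$
$Q{\left(4,-7 \right)} S{\left(-5 \right)} - 50 = \left(4 + 6 \left(-7\right)\right) 2 \left(-5\right) - 50 = \left(4 - 42\right) \left(-10\right) - 50 = \left(-38\right) \left(-10\right) - 50 = 380 - 50 = 330$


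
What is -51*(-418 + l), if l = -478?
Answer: 45696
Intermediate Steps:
-51*(-418 + l) = -51*(-418 - 478) = -51*(-896) = 45696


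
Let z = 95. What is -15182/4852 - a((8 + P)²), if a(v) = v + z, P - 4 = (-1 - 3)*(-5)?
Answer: -2722285/2426 ≈ -1122.1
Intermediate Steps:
P = 24 (P = 4 + (-1 - 3)*(-5) = 4 - 4*(-5) = 4 + 20 = 24)
a(v) = 95 + v (a(v) = v + 95 = 95 + v)
-15182/4852 - a((8 + P)²) = -15182/4852 - (95 + (8 + 24)²) = -15182*1/4852 - (95 + 32²) = -7591/2426 - (95 + 1024) = -7591/2426 - 1*1119 = -7591/2426 - 1119 = -2722285/2426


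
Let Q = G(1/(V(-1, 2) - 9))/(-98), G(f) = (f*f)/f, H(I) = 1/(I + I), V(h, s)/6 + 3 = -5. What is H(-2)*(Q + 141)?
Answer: -787627/22344 ≈ -35.250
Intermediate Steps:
V(h, s) = -48 (V(h, s) = -18 + 6*(-5) = -18 - 30 = -48)
H(I) = 1/(2*I)
G(f) = f (G(f) = f**2/f = f)
Q = 1/5586 (Q = 1/(-48 - 9*(-98)) = -1/98/(-57) = -1/57*(-1/98) = 1/5586 ≈ 0.00017902)
H(-2)*(Q + 141) = ((1/2)/(-2))*(1/5586 + 141) = ((1/2)*(-1/2))*(787627/5586) = -1/4*787627/5586 = -787627/22344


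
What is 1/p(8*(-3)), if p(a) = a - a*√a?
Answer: -1/600 - I*√6/300 ≈ -0.0016667 - 0.008165*I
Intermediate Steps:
p(a) = a - a^(3/2)
1/p(8*(-3)) = 1/(8*(-3) - (8*(-3))^(3/2)) = 1/(-24 - (-24)^(3/2)) = 1/(-24 - (-48)*I*√6) = 1/(-24 + 48*I*√6)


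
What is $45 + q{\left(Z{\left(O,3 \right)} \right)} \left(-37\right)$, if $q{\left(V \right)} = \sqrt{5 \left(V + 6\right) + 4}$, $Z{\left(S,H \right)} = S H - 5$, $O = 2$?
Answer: $45 - 37 \sqrt{39} \approx -186.06$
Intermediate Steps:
$Z{\left(S,H \right)} = -5 + H S$ ($Z{\left(S,H \right)} = H S - 5 = -5 + H S$)
$q{\left(V \right)} = \sqrt{34 + 5 V}$ ($q{\left(V \right)} = \sqrt{5 \left(6 + V\right) + 4} = \sqrt{\left(30 + 5 V\right) + 4} = \sqrt{34 + 5 V}$)
$45 + q{\left(Z{\left(O,3 \right)} \right)} \left(-37\right) = 45 + \sqrt{34 + 5 \left(-5 + 3 \cdot 2\right)} \left(-37\right) = 45 + \sqrt{34 + 5 \left(-5 + 6\right)} \left(-37\right) = 45 + \sqrt{34 + 5 \cdot 1} \left(-37\right) = 45 + \sqrt{34 + 5} \left(-37\right) = 45 + \sqrt{39} \left(-37\right) = 45 - 37 \sqrt{39}$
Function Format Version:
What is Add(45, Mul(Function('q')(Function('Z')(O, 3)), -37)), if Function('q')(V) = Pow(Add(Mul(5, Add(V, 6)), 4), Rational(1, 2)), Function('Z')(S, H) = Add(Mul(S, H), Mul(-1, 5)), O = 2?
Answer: Add(45, Mul(-37, Pow(39, Rational(1, 2)))) ≈ -186.06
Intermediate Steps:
Function('Z')(S, H) = Add(-5, Mul(H, S)) (Function('Z')(S, H) = Add(Mul(H, S), -5) = Add(-5, Mul(H, S)))
Function('q')(V) = Pow(Add(34, Mul(5, V)), Rational(1, 2)) (Function('q')(V) = Pow(Add(Mul(5, Add(6, V)), 4), Rational(1, 2)) = Pow(Add(Add(30, Mul(5, V)), 4), Rational(1, 2)) = Pow(Add(34, Mul(5, V)), Rational(1, 2)))
Add(45, Mul(Function('q')(Function('Z')(O, 3)), -37)) = Add(45, Mul(Pow(Add(34, Mul(5, Add(-5, Mul(3, 2)))), Rational(1, 2)), -37)) = Add(45, Mul(Pow(Add(34, Mul(5, Add(-5, 6))), Rational(1, 2)), -37)) = Add(45, Mul(Pow(Add(34, Mul(5, 1)), Rational(1, 2)), -37)) = Add(45, Mul(Pow(Add(34, 5), Rational(1, 2)), -37)) = Add(45, Mul(Pow(39, Rational(1, 2)), -37)) = Add(45, Mul(-37, Pow(39, Rational(1, 2))))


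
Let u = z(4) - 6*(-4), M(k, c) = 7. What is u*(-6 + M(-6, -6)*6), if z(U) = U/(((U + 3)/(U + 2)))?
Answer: 6912/7 ≈ 987.43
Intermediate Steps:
z(U) = U*(2 + U)/(3 + U) (z(U) = U/(((3 + U)/(2 + U))) = U*((2 + U)/(3 + U)) = U*(2 + U)/(3 + U))
u = 192/7 (u = 4*(2 + 4)/(3 + 4) - 6*(-4) = 4*6/7 + 24 = 4*(⅐)*6 + 24 = 24/7 + 24 = 192/7 ≈ 27.429)
u*(-6 + M(-6, -6)*6) = 192*(-6 + 7*6)/7 = 192*(-6 + 42)/7 = (192/7)*36 = 6912/7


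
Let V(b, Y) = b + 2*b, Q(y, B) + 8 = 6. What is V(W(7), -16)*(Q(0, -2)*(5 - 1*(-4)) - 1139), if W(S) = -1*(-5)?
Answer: -17355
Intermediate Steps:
W(S) = 5
Q(y, B) = -2 (Q(y, B) = -8 + 6 = -2)
V(b, Y) = 3*b
V(W(7), -16)*(Q(0, -2)*(5 - 1*(-4)) - 1139) = (3*5)*(-2*(5 - 1*(-4)) - 1139) = 15*(-2*(5 + 4) - 1139) = 15*(-2*9 - 1139) = 15*(-18 - 1139) = 15*(-1157) = -17355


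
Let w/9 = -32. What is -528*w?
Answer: 152064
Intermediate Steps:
w = -288 (w = 9*(-32) = -288)
-528*w = -528*(-288) = 152064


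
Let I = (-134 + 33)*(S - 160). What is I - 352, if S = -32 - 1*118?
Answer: 30958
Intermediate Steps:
S = -150 (S = -32 - 118 = -150)
I = 31310 (I = (-134 + 33)*(-150 - 160) = -101*(-310) = 31310)
I - 352 = 31310 - 352 = 30958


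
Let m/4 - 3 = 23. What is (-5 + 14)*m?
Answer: 936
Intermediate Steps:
m = 104 (m = 12 + 4*23 = 12 + 92 = 104)
(-5 + 14)*m = (-5 + 14)*104 = 9*104 = 936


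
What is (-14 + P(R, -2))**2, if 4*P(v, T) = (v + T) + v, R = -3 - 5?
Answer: 1369/4 ≈ 342.25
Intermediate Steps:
R = -8
P(v, T) = v/2 + T/4 (P(v, T) = ((v + T) + v)/4 = ((T + v) + v)/4 = (T + 2*v)/4 = v/2 + T/4)
(-14 + P(R, -2))**2 = (-14 + ((1/2)*(-8) + (1/4)*(-2)))**2 = (-14 + (-4 - 1/2))**2 = (-14 - 9/2)**2 = (-37/2)**2 = 1369/4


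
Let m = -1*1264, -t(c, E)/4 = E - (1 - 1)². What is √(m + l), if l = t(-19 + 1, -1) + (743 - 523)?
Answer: 4*I*√65 ≈ 32.249*I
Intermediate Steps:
t(c, E) = -4*E (t(c, E) = -4*(E - (1 - 1)²) = -4*(E - 1*0²) = -4*(E - 1*0) = -4*(E + 0) = -4*E)
l = 224 (l = -4*(-1) + (743 - 523) = 4 + 220 = 224)
m = -1264
√(m + l) = √(-1264 + 224) = √(-1040) = 4*I*√65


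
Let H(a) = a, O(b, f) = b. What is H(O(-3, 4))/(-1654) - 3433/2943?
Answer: -5669353/4867722 ≈ -1.1647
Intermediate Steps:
H(O(-3, 4))/(-1654) - 3433/2943 = -3/(-1654) - 3433/2943 = -3*(-1/1654) - 3433*1/2943 = 3/1654 - 3433/2943 = -5669353/4867722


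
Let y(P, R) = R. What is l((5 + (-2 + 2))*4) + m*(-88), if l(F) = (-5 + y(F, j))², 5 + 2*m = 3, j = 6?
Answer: 89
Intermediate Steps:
m = -1 (m = -5/2 + (½)*3 = -5/2 + 3/2 = -1)
l(F) = 1 (l(F) = (-5 + 6)² = 1² = 1)
l((5 + (-2 + 2))*4) + m*(-88) = 1 - 1*(-88) = 1 + 88 = 89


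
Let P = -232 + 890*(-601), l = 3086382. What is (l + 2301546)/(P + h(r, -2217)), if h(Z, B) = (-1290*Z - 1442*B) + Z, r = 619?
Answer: 414456/143377 ≈ 2.8907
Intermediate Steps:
P = -535122 (P = -232 - 534890 = -535122)
h(Z, B) = -1442*B - 1289*Z (h(Z, B) = (-1442*B - 1290*Z) + Z = -1442*B - 1289*Z)
(l + 2301546)/(P + h(r, -2217)) = (3086382 + 2301546)/(-535122 + (-1442*(-2217) - 1289*619)) = 5387928/(-535122 + (3196914 - 797891)) = 5387928/(-535122 + 2399023) = 5387928/1863901 = 5387928*(1/1863901) = 414456/143377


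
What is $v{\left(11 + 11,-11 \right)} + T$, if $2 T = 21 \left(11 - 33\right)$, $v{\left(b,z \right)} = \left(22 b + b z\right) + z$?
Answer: $0$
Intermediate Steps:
$v{\left(b,z \right)} = z + 22 b + b z$
$T = -231$ ($T = \frac{21 \left(11 - 33\right)}{2} = \frac{21 \left(-22\right)}{2} = \frac{1}{2} \left(-462\right) = -231$)
$v{\left(11 + 11,-11 \right)} + T = \left(-11 + 22 \left(11 + 11\right) + \left(11 + 11\right) \left(-11\right)\right) - 231 = \left(-11 + 22 \cdot 22 + 22 \left(-11\right)\right) - 231 = \left(-11 + 484 - 242\right) - 231 = 231 - 231 = 0$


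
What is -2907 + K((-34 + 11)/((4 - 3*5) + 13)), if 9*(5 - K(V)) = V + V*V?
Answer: -34985/12 ≈ -2915.4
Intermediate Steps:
K(V) = 5 - V/9 - V**2/9 (K(V) = 5 - (V + V*V)/9 = 5 - (V + V**2)/9 = 5 + (-V/9 - V**2/9) = 5 - V/9 - V**2/9)
-2907 + K((-34 + 11)/((4 - 3*5) + 13)) = -2907 + (5 - (-34 + 11)/(9*((4 - 3*5) + 13)) - (-34 + 11)**2/((4 - 3*5) + 13)**2/9) = -2907 + (5 - (-23)/(9*((4 - 15) + 13)) - 529/((4 - 15) + 13)**2/9) = -2907 + (5 - (-23)/(9*(-11 + 13)) - 529/(-11 + 13)**2/9) = -2907 + (5 - (-23)/(9*2) - (-23/2)**2/9) = -2907 + (5 - (-23)/(9*2) - (-23*1/2)**2/9) = -2907 + (5 - 1/9*(-23/2) - (-23/2)**2/9) = -2907 + (5 + 23/18 - 1/9*529/4) = -2907 + (5 + 23/18 - 529/36) = -2907 - 101/12 = -34985/12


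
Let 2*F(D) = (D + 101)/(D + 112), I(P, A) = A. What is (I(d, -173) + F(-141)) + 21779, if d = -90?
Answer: 626594/29 ≈ 21607.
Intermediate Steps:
F(D) = (101 + D)/(2*(112 + D)) (F(D) = ((D + 101)/(D + 112))/2 = ((101 + D)/(112 + D))/2 = (101 + D)/(2*(112 + D)))
(I(d, -173) + F(-141)) + 21779 = (-173 + (101 - 141)/(2*(112 - 141))) + 21779 = (-173 + (½)*(-40)/(-29)) + 21779 = (-173 + (½)*(-1/29)*(-40)) + 21779 = (-173 + 20/29) + 21779 = -4997/29 + 21779 = 626594/29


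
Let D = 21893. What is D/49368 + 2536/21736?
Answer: 6830267/12193896 ≈ 0.56014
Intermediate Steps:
D/49368 + 2536/21736 = 21893/49368 + 2536/21736 = 21893*(1/49368) + 2536*(1/21736) = 21893/49368 + 317/2717 = 6830267/12193896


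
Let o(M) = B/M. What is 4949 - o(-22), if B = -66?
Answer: 4946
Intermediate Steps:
o(M) = -66/M
4949 - o(-22) = 4949 - (-66)/(-22) = 4949 - (-66)*(-1)/22 = 4949 - 1*3 = 4949 - 3 = 4946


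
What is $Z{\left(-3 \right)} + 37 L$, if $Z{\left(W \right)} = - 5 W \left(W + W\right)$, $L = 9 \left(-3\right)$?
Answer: $-1089$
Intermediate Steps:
$L = -27$
$Z{\left(W \right)} = - 10 W^{2}$ ($Z{\left(W \right)} = - 5 W 2 W = - 10 W^{2}$)
$Z{\left(-3 \right)} + 37 L = - 10 \left(-3\right)^{2} + 37 \left(-27\right) = \left(-10\right) 9 - 999 = -90 - 999 = -1089$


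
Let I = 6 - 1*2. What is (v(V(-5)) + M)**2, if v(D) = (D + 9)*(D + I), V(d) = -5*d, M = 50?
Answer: 1073296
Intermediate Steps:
I = 4 (I = 6 - 2 = 4)
v(D) = (4 + D)*(9 + D) (v(D) = (D + 9)*(D + 4) = (9 + D)*(4 + D) = (4 + D)*(9 + D))
(v(V(-5)) + M)**2 = ((36 + (-5*(-5))**2 + 13*(-5*(-5))) + 50)**2 = ((36 + 25**2 + 13*25) + 50)**2 = ((36 + 625 + 325) + 50)**2 = (986 + 50)**2 = 1036**2 = 1073296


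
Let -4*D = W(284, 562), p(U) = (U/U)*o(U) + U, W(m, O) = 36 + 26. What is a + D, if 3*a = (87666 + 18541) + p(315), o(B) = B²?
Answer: 411401/6 ≈ 68567.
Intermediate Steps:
W(m, O) = 62
p(U) = U + U² (p(U) = (U/U)*U² + U = 1*U² + U = U² + U = U + U²)
D = -31/2 (D = -¼*62 = -31/2 ≈ -15.500)
a = 205747/3 (a = ((87666 + 18541) + 315*(1 + 315))/3 = (106207 + 315*316)/3 = (106207 + 99540)/3 = (⅓)*205747 = 205747/3 ≈ 68582.)
a + D = 205747/3 - 31/2 = 411401/6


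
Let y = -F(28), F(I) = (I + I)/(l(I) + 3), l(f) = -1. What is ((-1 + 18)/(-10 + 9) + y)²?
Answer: 2025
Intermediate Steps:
F(I) = I (F(I) = (I + I)/(-1 + 3) = (2*I)/2 = (2*I)*(½) = I)
y = -28 (y = -1*28 = -28)
((-1 + 18)/(-10 + 9) + y)² = ((-1 + 18)/(-10 + 9) - 28)² = (17/(-1) - 28)² = (17*(-1) - 28)² = (-17 - 28)² = (-45)² = 2025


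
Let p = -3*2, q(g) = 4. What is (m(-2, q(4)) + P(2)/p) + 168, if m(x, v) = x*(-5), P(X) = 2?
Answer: 533/3 ≈ 177.67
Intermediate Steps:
m(x, v) = -5*x
p = -6
(m(-2, q(4)) + P(2)/p) + 168 = (-5*(-2) + 2/(-6)) + 168 = (10 + 2*(-1/6)) + 168 = (10 - 1/3) + 168 = 29/3 + 168 = 533/3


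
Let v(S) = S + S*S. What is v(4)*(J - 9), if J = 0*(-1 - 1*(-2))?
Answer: -180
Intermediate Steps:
v(S) = S + S²
J = 0 (J = 0*(-1 + 2) = 0*1 = 0)
v(4)*(J - 9) = (4*(1 + 4))*(0 - 9) = (4*5)*(-9) = 20*(-9) = -180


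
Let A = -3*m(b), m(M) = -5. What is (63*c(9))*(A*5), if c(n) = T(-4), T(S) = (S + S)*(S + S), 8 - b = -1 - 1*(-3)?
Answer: 302400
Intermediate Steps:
b = 6 (b = 8 - (-1 - 1*(-3)) = 8 - (-1 + 3) = 8 - 1*2 = 8 - 2 = 6)
A = 15 (A = -3*(-5) = 15)
T(S) = 4*S**2 (T(S) = (2*S)*(2*S) = 4*S**2)
c(n) = 64 (c(n) = 4*(-4)**2 = 4*16 = 64)
(63*c(9))*(A*5) = (63*64)*(15*5) = 4032*75 = 302400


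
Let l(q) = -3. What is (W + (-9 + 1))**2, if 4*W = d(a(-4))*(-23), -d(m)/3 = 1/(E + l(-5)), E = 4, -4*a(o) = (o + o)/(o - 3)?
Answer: 1369/16 ≈ 85.563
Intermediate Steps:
a(o) = -o/(2*(-3 + o)) (a(o) = -(o + o)/(4*(o - 3)) = -2*o/(4*(-3 + o)) = -o/(2*(-3 + o)))
d(m) = -3 (d(m) = -3/(4 - 3) = -3/1 = -3*1 = -3)
W = 69/4 (W = (-3*(-23))/4 = (1/4)*69 = 69/4 ≈ 17.250)
(W + (-9 + 1))**2 = (69/4 + (-9 + 1))**2 = (69/4 - 8)**2 = (37/4)**2 = 1369/16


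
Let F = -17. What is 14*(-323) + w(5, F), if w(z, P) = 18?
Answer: -4504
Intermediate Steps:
14*(-323) + w(5, F) = 14*(-323) + 18 = -4522 + 18 = -4504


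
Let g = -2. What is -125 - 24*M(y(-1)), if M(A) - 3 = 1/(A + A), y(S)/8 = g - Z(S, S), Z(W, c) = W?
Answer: -391/2 ≈ -195.50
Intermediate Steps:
y(S) = -16 - 8*S (y(S) = 8*(-2 - S) = -16 - 8*S)
M(A) = 3 + 1/(2*A) (M(A) = 3 + 1/(A + A) = 3 + 1/(2*A))
-125 - 24*M(y(-1)) = -125 - 24*(3 + 1/(2*(-16 - 8*(-1)))) = -125 - 24*(3 + 1/(2*(-16 + 8))) = -125 - 24*(3 + (½)/(-8)) = -125 - 24*(3 + (½)*(-⅛)) = -125 - 24*(3 - 1/16) = -125 - 24*47/16 = -125 - 141/2 = -391/2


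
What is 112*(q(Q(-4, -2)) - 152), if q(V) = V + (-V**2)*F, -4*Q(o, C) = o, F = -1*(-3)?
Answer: -17248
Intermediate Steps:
F = 3
Q(o, C) = -o/4
q(V) = V - 3*V**2 (q(V) = V - V**2*3 = V - 3*V**2)
112*(q(Q(-4, -2)) - 152) = 112*((-1/4*(-4))*(1 - (-3)*(-4)/4) - 152) = 112*(1*(1 - 3*1) - 152) = 112*(1*(1 - 3) - 152) = 112*(1*(-2) - 152) = 112*(-2 - 152) = 112*(-154) = -17248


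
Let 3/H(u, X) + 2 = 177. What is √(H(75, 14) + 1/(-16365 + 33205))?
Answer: √59759266/58940 ≈ 0.13116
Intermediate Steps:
H(u, X) = 3/175 (H(u, X) = 3/(-2 + 177) = 3/175)
√(H(75, 14) + 1/(-16365 + 33205)) = √(3/175 + 1/(-16365 + 33205)) = √(3/175 + 1/16840) = √(10139/589400) = √59759266/58940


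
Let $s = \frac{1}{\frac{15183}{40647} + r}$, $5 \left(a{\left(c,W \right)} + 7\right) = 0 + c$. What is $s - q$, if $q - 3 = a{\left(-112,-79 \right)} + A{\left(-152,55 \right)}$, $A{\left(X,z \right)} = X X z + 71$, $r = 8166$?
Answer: $- \frac{140605267717148}{110646195} \approx -1.2708 \cdot 10^{6}$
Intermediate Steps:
$a{\left(c,W \right)} = -7 + \frac{c}{5}$ ($a{\left(c,W \right)} = -7 + \frac{0 + c}{5} = -7 + \frac{c}{5}$)
$A{\left(X,z \right)} = 71 + z X^{2}$ ($A{\left(X,z \right)} = X^{2} z + 71 = z X^{2} + 71 = 71 + z X^{2}$)
$s = \frac{13549}{110646195}$ ($s = \frac{1}{\frac{15183}{40647} + 8166} = \frac{1}{15183 \cdot \frac{1}{40647} + 8166} = \frac{1}{\frac{5061}{13549} + 8166} = \frac{1}{\frac{110646195}{13549}} = \frac{13549}{110646195} \approx 0.00012245$)
$q = \frac{6353823}{5}$ ($q = 3 + \left(\left(-7 + \frac{1}{5} \left(-112\right)\right) + \left(71 + 55 \left(-152\right)^{2}\right)\right) = 3 + \left(\left(-7 - \frac{112}{5}\right) + \left(71 + 55 \cdot 23104\right)\right) = 3 + \left(- \frac{147}{5} + \left(71 + 1270720\right)\right) = 3 + \left(- \frac{147}{5} + 1270791\right) = 3 + \frac{6353808}{5} = \frac{6353823}{5} \approx 1.2708 \cdot 10^{6}$)
$s - q = \frac{13549}{110646195} - \frac{6353823}{5} = - \frac{140605267717148}{110646195}$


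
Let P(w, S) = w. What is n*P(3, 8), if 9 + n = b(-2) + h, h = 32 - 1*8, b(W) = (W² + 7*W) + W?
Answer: 9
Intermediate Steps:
b(W) = W² + 8*W
h = 24 (h = 32 - 8 = 24)
n = 3 (n = -9 + (-2*(8 - 2) + 24) = -9 + (-2*6 + 24) = -9 + (-12 + 24) = -9 + 12 = 3)
n*P(3, 8) = 3*3 = 9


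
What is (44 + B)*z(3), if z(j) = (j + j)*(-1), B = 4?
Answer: -288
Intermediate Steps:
z(j) = -2*j (z(j) = (2*j)*(-1) = -2*j)
(44 + B)*z(3) = (44 + 4)*(-2*3) = 48*(-6) = -288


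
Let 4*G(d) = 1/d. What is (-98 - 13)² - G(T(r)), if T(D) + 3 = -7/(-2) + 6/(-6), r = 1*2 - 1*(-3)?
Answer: 24643/2 ≈ 12322.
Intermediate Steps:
r = 5 (r = 2 + 3 = 5)
T(D) = -½ (T(D) = -3 + (-7/(-2) + 6/(-6)) = -3 + (-7*(-½) + 6*(-⅙)) = -3 + (7/2 - 1) = -3 + 5/2 = -½)
G(d) = 1/(4*d)
(-98 - 13)² - G(T(r)) = (-98 - 13)² - 1/(4*(-½)) = (-111)² - (-2)/4 = 12321 - 1*(-½) = 12321 + ½ = 24643/2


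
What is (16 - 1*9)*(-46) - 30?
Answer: -352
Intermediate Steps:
(16 - 1*9)*(-46) - 30 = (16 - 9)*(-46) - 30 = 7*(-46) - 30 = -322 - 30 = -352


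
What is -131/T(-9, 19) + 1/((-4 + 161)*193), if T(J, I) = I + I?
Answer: -3969393/1151438 ≈ -3.4473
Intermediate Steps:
T(J, I) = 2*I
-131/T(-9, 19) + 1/((-4 + 161)*193) = -131/(2*19) + 1/((-4 + 161)*193) = -131/38 + (1/193)/157 = -131*1/38 + (1/157)*(1/193) = -131/38 + 1/30301 = -3969393/1151438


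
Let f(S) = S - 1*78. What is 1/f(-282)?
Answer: -1/360 ≈ -0.0027778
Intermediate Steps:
f(S) = -78 + S (f(S) = S - 78 = -78 + S)
1/f(-282) = 1/(-78 - 282) = 1/(-360) = -1/360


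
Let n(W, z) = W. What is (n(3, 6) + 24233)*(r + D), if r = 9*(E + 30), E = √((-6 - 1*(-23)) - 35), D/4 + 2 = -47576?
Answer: -4605857912 + 654372*I*√2 ≈ -4.6059e+9 + 9.2542e+5*I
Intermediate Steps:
D = -190312 (D = -8 + 4*(-47576) = -8 - 190304 = -190312)
E = 3*I*√2 (E = √((-6 + 23) - 35) = √(17 - 35) = √(-18) = 3*I*√2 ≈ 4.2426*I)
r = 270 + 27*I*√2 (r = 9*(3*I*√2 + 30) = 9*(30 + 3*I*√2) = 270 + 27*I*√2 ≈ 270.0 + 38.184*I)
(n(3, 6) + 24233)*(r + D) = (3 + 24233)*((270 + 27*I*√2) - 190312) = 24236*(-190042 + 27*I*√2) = -4605857912 + 654372*I*√2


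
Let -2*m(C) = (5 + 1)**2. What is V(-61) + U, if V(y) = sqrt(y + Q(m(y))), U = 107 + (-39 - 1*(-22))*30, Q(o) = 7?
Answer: -403 + 3*I*sqrt(6) ≈ -403.0 + 7.3485*I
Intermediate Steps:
m(C) = -18 (m(C) = -(5 + 1)**2/2 = -1/2*6**2 = -1/2*36 = -18)
U = -403 (U = 107 + (-39 + 22)*30 = 107 - 17*30 = 107 - 510 = -403)
V(y) = sqrt(7 + y) (V(y) = sqrt(y + 7) = sqrt(7 + y))
V(-61) + U = sqrt(7 - 61) - 403 = sqrt(-54) - 403 = 3*I*sqrt(6) - 403 = -403 + 3*I*sqrt(6)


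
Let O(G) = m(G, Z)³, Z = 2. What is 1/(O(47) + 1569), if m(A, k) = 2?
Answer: 1/1577 ≈ 0.00063412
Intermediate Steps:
O(G) = 8 (O(G) = 2³ = 8)
1/(O(47) + 1569) = 1/(8 + 1569) = 1/1577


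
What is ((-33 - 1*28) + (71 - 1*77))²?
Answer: 4489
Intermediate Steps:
((-33 - 1*28) + (71 - 1*77))² = ((-33 - 28) + (71 - 77))² = (-61 - 6)² = (-67)² = 4489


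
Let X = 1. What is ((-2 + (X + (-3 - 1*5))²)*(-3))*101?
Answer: -14241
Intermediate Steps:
((-2 + (X + (-3 - 1*5))²)*(-3))*101 = ((-2 + (1 + (-3 - 1*5))²)*(-3))*101 = ((-2 + (1 + (-3 - 5))²)*(-3))*101 = ((-2 + (1 - 8)²)*(-3))*101 = ((-2 + (-7)²)*(-3))*101 = ((-2 + 49)*(-3))*101 = (47*(-3))*101 = -141*101 = -14241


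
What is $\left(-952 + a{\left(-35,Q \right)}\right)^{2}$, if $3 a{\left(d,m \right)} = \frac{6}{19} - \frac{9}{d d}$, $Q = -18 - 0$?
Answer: $\frac{490862059335649}{541725625} \approx 9.0611 \cdot 10^{5}$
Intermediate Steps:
$Q = -18$ ($Q = -18 + 0 = -18$)
$a{\left(d,m \right)} = \frac{2}{19} - \frac{3}{d^{2}}$ ($a{\left(d,m \right)} = \frac{\frac{6}{19} - \frac{9}{d d}}{3} = \frac{6 \cdot \frac{1}{19} - \frac{9}{d^{2}}}{3} = \frac{\frac{6}{19} - \frac{9}{d^{2}}}{3} = \frac{2}{19} - \frac{3}{d^{2}}$)
$\left(-952 + a{\left(-35,Q \right)}\right)^{2} = \left(-952 + \left(\frac{2}{19} - \frac{3}{1225}\right)\right)^{2} = \left(-952 + \frac{2393}{23275}\right)^{2} = \left(- \frac{22155407}{23275}\right)^{2} = \frac{490862059335649}{541725625}$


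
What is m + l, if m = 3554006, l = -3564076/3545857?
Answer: 12601993489066/3545857 ≈ 3.5540e+6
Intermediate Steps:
l = -3564076/3545857 (l = -3564076*1/3545857 = -3564076/3545857 ≈ -1.0051)
m + l = 3554006 - 3564076/3545857 = 12601993489066/3545857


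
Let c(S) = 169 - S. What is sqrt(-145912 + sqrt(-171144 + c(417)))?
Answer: 2*sqrt(-36478 + 2*I*sqrt(2678)) ≈ 0.5419 + 381.98*I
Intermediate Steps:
sqrt(-145912 + sqrt(-171144 + c(417))) = sqrt(-145912 + sqrt(-171144 + (169 - 1*417))) = sqrt(-145912 + sqrt(-171144 + (169 - 417))) = sqrt(-145912 + sqrt(-171144 - 248)) = sqrt(-145912 + sqrt(-171392)) = sqrt(-145912 + 8*I*sqrt(2678))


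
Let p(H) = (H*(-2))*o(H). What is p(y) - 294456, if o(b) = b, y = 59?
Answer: -301418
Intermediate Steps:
p(H) = -2*H² (p(H) = (H*(-2))*H = (-2*H)*H = -2*H²)
p(y) - 294456 = -2*59² - 294456 = -2*3481 - 294456 = -6962 - 294456 = -301418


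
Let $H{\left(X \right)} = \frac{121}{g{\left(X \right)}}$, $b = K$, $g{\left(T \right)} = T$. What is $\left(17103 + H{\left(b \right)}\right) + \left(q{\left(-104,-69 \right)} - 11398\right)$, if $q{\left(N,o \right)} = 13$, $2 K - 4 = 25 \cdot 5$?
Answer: $\frac{737864}{129} \approx 5719.9$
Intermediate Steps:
$K = \frac{129}{2}$ ($K = 2 + \frac{25 \cdot 5}{2} = 2 + \frac{1}{2} \cdot 125 = 2 + \frac{125}{2} = \frac{129}{2} \approx 64.5$)
$b = \frac{129}{2} \approx 64.5$
$H{\left(X \right)} = \frac{121}{X}$
$\left(17103 + H{\left(b \right)}\right) + \left(q{\left(-104,-69 \right)} - 11398\right) = \left(17103 + \frac{121}{\frac{129}{2}}\right) + \left(13 - 11398\right) = \left(17103 + 121 \cdot \frac{2}{129}\right) + \left(13 - 11398\right) = \left(17103 + \frac{242}{129}\right) - 11385 = \frac{2206529}{129} - 11385 = \frac{737864}{129}$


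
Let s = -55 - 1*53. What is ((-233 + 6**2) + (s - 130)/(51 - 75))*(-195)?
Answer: 145925/4 ≈ 36481.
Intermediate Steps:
s = -108 (s = -55 - 53 = -108)
((-233 + 6**2) + (s - 130)/(51 - 75))*(-195) = ((-233 + 6**2) + (-108 - 130)/(51 - 75))*(-195) = ((-233 + 36) - 238/(-24))*(-195) = (-197 - 238*(-1/24))*(-195) = (-197 + 119/12)*(-195) = -2245/12*(-195) = 145925/4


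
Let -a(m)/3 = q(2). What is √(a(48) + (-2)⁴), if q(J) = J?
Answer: √10 ≈ 3.1623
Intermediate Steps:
a(m) = -6 (a(m) = -3*2 = -6)
√(a(48) + (-2)⁴) = √(-6 + (-2)⁴) = √(-6 + 16) = √10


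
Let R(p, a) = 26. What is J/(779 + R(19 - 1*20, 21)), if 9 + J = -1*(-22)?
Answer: 13/805 ≈ 0.016149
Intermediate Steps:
J = 13 (J = -9 - 1*(-22) = -9 + 22 = 13)
J/(779 + R(19 - 1*20, 21)) = 13/(779 + 26) = 13/805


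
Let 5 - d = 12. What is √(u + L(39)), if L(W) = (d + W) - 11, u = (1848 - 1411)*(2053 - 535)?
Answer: √663387 ≈ 814.49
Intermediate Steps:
d = -7 (d = 5 - 1*12 = 5 - 12 = -7)
u = 663366 (u = 437*1518 = 663366)
L(W) = -18 + W (L(W) = (-7 + W) - 11 = -18 + W)
√(u + L(39)) = √(663366 + (-18 + 39)) = √(663366 + 21) = √663387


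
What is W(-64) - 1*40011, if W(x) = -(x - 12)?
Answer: -39935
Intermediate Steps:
W(x) = 12 - x (W(x) = -(-12 + x) = 12 - x)
W(-64) - 1*40011 = (12 - 1*(-64)) - 1*40011 = (12 + 64) - 40011 = 76 - 40011 = -39935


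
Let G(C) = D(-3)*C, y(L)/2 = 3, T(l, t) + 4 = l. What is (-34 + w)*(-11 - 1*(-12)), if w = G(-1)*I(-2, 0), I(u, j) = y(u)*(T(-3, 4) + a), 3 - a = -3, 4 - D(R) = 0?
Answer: -10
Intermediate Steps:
D(R) = 4 (D(R) = 4 - 1*0 = 4 + 0 = 4)
T(l, t) = -4 + l
y(L) = 6 (y(L) = 2*3 = 6)
a = 6 (a = 3 - 1*(-3) = 3 + 3 = 6)
G(C) = 4*C
I(u, j) = -6 (I(u, j) = 6*((-4 - 3) + 6) = 6*(-7 + 6) = 6*(-1) = -6)
w = 24 (w = (4*(-1))*(-6) = -4*(-6) = 24)
(-34 + w)*(-11 - 1*(-12)) = (-34 + 24)*(-11 - 1*(-12)) = -10*(-11 + 12) = -10*1 = -10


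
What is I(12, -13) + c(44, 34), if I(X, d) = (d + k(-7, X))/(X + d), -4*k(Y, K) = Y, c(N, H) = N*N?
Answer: 7789/4 ≈ 1947.3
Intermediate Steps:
c(N, H) = N²
k(Y, K) = -Y/4
I(X, d) = (7/4 + d)/(X + d) (I(X, d) = (d - ¼*(-7))/(X + d) = (d + 7/4)/(X + d) = (7/4 + d)/(X + d))
I(12, -13) + c(44, 34) = (7/4 - 13)/(12 - 13) + 44² = -45/4/(-1) + 1936 = -1*(-45/4) + 1936 = 45/4 + 1936 = 7789/4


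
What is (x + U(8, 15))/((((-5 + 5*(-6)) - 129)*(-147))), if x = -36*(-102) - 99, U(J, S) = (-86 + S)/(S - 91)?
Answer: 271619/1832208 ≈ 0.14825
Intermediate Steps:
U(J, S) = (-86 + S)/(-91 + S)
x = 3573 (x = 3672 - 99 = 3573)
(x + U(8, 15))/((((-5 + 5*(-6)) - 129)*(-147))) = (3573 + (-86 + 15)/(-91 + 15))/((((-5 + 5*(-6)) - 129)*(-147))) = (3573 - 71/(-76))/((((-5 - 30) - 129)*(-147))) = (3573 - 1/76*(-71))/(((-35 - 129)*(-147))) = (3573 + 71/76)/((-164*(-147))) = (271619/76)/24108 = (271619/76)*(1/24108) = 271619/1832208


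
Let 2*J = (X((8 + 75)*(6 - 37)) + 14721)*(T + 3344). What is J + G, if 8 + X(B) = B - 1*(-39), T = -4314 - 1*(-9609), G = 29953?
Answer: 105274287/2 ≈ 5.2637e+7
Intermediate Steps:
T = 5295 (T = -4314 + 9609 = 5295)
X(B) = 31 + B (X(B) = -8 + (B - 1*(-39)) = -8 + (B + 39) = -8 + (39 + B) = 31 + B)
J = 105214381/2 (J = (((31 + (8 + 75)*(6 - 37)) + 14721)*(5295 + 3344))/2 = (((31 + 83*(-31)) + 14721)*8639)/2 = (((31 - 2573) + 14721)*8639)/2 = ((-2542 + 14721)*8639)/2 = (12179*8639)/2 = (1/2)*105214381 = 105214381/2 ≈ 5.2607e+7)
J + G = 105214381/2 + 29953 = 105274287/2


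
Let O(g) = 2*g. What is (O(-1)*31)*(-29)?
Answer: 1798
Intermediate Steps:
(O(-1)*31)*(-29) = ((2*(-1))*31)*(-29) = -2*31*(-29) = -62*(-29) = 1798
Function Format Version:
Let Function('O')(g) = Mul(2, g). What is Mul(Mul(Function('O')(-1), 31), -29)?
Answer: 1798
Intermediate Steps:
Mul(Mul(Function('O')(-1), 31), -29) = Mul(Mul(Mul(2, -1), 31), -29) = Mul(Mul(-2, 31), -29) = Mul(-62, -29) = 1798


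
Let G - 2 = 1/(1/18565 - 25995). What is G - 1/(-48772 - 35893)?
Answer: 81717090264869/40859089736710 ≈ 2.0000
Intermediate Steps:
G = 965175783/482597174 (G = 2 + 1/(1/18565 - 25995) = 2 + 1/(-482597174/18565) = 2 - 18565/482597174 = 965175783/482597174 ≈ 2.0000)
G - 1/(-48772 - 35893) = 965175783/482597174 - 1/(-48772 - 35893) = 965175783/482597174 - 1/(-84665) = 965175783/482597174 - 1*(-1/84665) = 965175783/482597174 + 1/84665 = 81717090264869/40859089736710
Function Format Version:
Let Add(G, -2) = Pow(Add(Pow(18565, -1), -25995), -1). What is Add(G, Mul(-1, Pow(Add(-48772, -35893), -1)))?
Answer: Rational(81717090264869, 40859089736710) ≈ 2.0000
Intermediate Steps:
G = Rational(965175783, 482597174) (G = Add(2, Pow(Add(Pow(18565, -1), -25995), -1)) = Add(2, Pow(Add(Rational(1, 18565), -25995), -1)) = Add(2, Pow(Rational(-482597174, 18565), -1)) = Add(2, Rational(-18565, 482597174)) = Rational(965175783, 482597174) ≈ 2.0000)
Add(G, Mul(-1, Pow(Add(-48772, -35893), -1))) = Add(Rational(965175783, 482597174), Mul(-1, Pow(Add(-48772, -35893), -1))) = Add(Rational(965175783, 482597174), Mul(-1, Pow(-84665, -1))) = Add(Rational(965175783, 482597174), Mul(-1, Rational(-1, 84665))) = Add(Rational(965175783, 482597174), Rational(1, 84665)) = Rational(81717090264869, 40859089736710)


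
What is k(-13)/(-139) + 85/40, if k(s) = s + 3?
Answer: 2443/1112 ≈ 2.1969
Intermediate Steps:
k(s) = 3 + s
k(-13)/(-139) + 85/40 = (3 - 13)/(-139) + 85/40 = -10*(-1/139) + 85*(1/40) = 10/139 + 17/8 = 2443/1112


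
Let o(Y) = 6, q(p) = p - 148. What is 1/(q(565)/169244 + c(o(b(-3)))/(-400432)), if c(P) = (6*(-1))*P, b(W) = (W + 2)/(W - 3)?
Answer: 73028786/186501 ≈ 391.57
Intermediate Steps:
q(p) = -148 + p
b(W) = (2 + W)/(-3 + W)
c(P) = -6*P
1/(q(565)/169244 + c(o(b(-3)))/(-400432)) = 1/((-148 + 565)/169244 - 6*6/(-400432)) = 1/(417*(1/169244) - 36*(-1/400432)) = 1/(417/169244 + 9/100108) = 1/(186501/73028786) = 73028786/186501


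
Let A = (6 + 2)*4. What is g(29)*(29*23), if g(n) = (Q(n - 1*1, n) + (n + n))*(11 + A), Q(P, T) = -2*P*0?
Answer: 1663498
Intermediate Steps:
A = 32 (A = 8*4 = 32)
Q(P, T) = 0
g(n) = 86*n (g(n) = (0 + (n + n))*(11 + 32) = (0 + 2*n)*43 = (2*n)*43 = 86*n)
g(29)*(29*23) = (86*29)*(29*23) = 2494*667 = 1663498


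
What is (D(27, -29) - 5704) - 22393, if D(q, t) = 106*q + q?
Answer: -25208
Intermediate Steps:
D(q, t) = 107*q
(D(27, -29) - 5704) - 22393 = (107*27 - 5704) - 22393 = (2889 - 5704) - 22393 = -2815 - 22393 = -25208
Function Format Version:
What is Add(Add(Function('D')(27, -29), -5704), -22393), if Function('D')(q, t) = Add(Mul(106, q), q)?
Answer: -25208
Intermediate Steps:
Function('D')(q, t) = Mul(107, q)
Add(Add(Function('D')(27, -29), -5704), -22393) = Add(Add(Mul(107, 27), -5704), -22393) = Add(Add(2889, -5704), -22393) = Add(-2815, -22393) = -25208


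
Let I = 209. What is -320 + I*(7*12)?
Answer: 17236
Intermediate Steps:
-320 + I*(7*12) = -320 + 209*(7*12) = -320 + 209*84 = -320 + 17556 = 17236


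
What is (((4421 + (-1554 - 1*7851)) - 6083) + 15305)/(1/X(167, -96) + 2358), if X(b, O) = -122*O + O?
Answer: 49228608/27390529 ≈ 1.7973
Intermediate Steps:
X(b, O) = -121*O
(((4421 + (-1554 - 1*7851)) - 6083) + 15305)/(1/X(167, -96) + 2358) = (((4421 + (-1554 - 1*7851)) - 6083) + 15305)/(1/(-121*(-96)) + 2358) = (((4421 + (-1554 - 7851)) - 6083) + 15305)/(1/11616 + 2358) = (((4421 - 9405) - 6083) + 15305)/(1/11616 + 2358) = ((-4984 - 6083) + 15305)/(27390529/11616) = (-11067 + 15305)*(11616/27390529) = 4238*(11616/27390529) = 49228608/27390529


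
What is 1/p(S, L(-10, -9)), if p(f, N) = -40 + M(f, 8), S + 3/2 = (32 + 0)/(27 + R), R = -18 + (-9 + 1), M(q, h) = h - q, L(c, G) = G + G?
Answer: -2/125 ≈ -0.016000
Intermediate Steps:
L(c, G) = 2*G
R = -26 (R = -18 - 8 = -26)
S = 61/2 (S = -3/2 + (32 + 0)/(27 - 26) = -3/2 + 32/1 = -3/2 + 32*1 = -3/2 + 32 = 61/2 ≈ 30.500)
p(f, N) = -32 - f (p(f, N) = -40 + (8 - f) = -32 - f)
1/p(S, L(-10, -9)) = 1/(-32 - 1*61/2) = 1/(-32 - 61/2) = 1/(-125/2) = -2/125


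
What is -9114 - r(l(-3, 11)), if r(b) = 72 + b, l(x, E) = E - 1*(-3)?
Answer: -9200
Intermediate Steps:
l(x, E) = 3 + E (l(x, E) = E + 3 = 3 + E)
-9114 - r(l(-3, 11)) = -9114 - (72 + (3 + 11)) = -9114 - (72 + 14) = -9114 - 1*86 = -9114 - 86 = -9200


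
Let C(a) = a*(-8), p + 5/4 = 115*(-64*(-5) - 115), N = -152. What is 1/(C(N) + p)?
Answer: 4/99159 ≈ 4.0339e-5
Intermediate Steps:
p = 94295/4 (p = -5/4 + 115*(-64*(-5) - 115) = -5/4 + 115*(320 - 115) = -5/4 + 115*205 = -5/4 + 23575 = 94295/4 ≈ 23574.)
C(a) = -8*a
1/(C(N) + p) = 1/(-8*(-152) + 94295/4) = 1/(1216 + 94295/4) = 1/(99159/4) = 4/99159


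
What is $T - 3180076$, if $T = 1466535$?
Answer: $-1713541$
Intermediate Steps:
$T - 3180076 = 1466535 - 3180076 = -1713541$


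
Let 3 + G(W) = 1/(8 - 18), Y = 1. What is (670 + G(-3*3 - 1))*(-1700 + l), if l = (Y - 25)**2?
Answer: -3747978/5 ≈ -7.4960e+5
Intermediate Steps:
l = 576 (l = (1 - 25)**2 = (-24)**2 = 576)
G(W) = -31/10 (G(W) = -3 + 1/(8 - 18) = -3 + 1/(-10) = -3 - 1/10 = -31/10)
(670 + G(-3*3 - 1))*(-1700 + l) = (670 - 31/10)*(-1700 + 576) = (6669/10)*(-1124) = -3747978/5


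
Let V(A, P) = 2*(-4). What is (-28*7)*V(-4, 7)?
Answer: 1568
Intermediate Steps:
V(A, P) = -8
(-28*7)*V(-4, 7) = -28*7*(-8) = -196*(-8) = 1568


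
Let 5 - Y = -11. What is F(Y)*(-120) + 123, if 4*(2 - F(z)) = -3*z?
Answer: -1557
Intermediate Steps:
Y = 16 (Y = 5 - 1*(-11) = 5 + 11 = 16)
F(z) = 2 + 3*z/4 (F(z) = 2 - (-3)*z/4 = 2 + 3*z/4)
F(Y)*(-120) + 123 = (2 + (¾)*16)*(-120) + 123 = (2 + 12)*(-120) + 123 = 14*(-120) + 123 = -1680 + 123 = -1557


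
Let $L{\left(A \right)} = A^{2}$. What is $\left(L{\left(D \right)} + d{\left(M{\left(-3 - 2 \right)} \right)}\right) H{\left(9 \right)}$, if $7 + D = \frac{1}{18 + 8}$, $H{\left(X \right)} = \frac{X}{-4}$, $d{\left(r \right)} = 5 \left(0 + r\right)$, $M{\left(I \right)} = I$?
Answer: $- \frac{142749}{2704} \approx -52.792$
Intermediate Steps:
$d{\left(r \right)} = 5 r$
$H{\left(X \right)} = - \frac{X}{4}$ ($H{\left(X \right)} = X \left(- \frac{1}{4}\right) = - \frac{X}{4}$)
$D = - \frac{181}{26}$ ($D = -7 + \frac{1}{18 + 8} = -7 + \frac{1}{26} = - \frac{181}{26} \approx -6.9615$)
$\left(L{\left(D \right)} + d{\left(M{\left(-3 - 2 \right)} \right)}\right) H{\left(9 \right)} = \left(\left(- \frac{181}{26}\right)^{2} + 5 \left(-3 - 2\right)\right) \left(\left(- \frac{1}{4}\right) 9\right) = \left(\frac{32761}{676} + 5 \left(-5\right)\right) \left(- \frac{9}{4}\right) = \left(\frac{32761}{676} - 25\right) \left(- \frac{9}{4}\right) = \frac{15861}{676} \left(- \frac{9}{4}\right) = - \frac{142749}{2704}$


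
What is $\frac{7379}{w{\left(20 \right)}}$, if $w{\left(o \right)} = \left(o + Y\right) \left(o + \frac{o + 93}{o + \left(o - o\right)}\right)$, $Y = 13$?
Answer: $\frac{147580}{16929} \approx 8.7176$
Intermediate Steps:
$w{\left(o \right)} = \left(13 + o\right) \left(o + \frac{93 + o}{o}\right)$ ($w{\left(o \right)} = \left(o + 13\right) \left(o + \frac{o + 93}{o + \left(o - o\right)}\right) = \left(13 + o\right) \left(o + \frac{93 + o}{o + 0}\right) = \left(13 + o\right) \left(o + \frac{93 + o}{o}\right)$)
$\frac{7379}{w{\left(20 \right)}} = \frac{7379}{106 + 20^{2} + 14 \cdot 20 + \frac{1209}{20}} = \frac{7379}{106 + 400 + 280 + 1209 \cdot \frac{1}{20}} = \frac{7379}{106 + 400 + 280 + \frac{1209}{20}} = \frac{7379}{\frac{16929}{20}} = 7379 \cdot \frac{20}{16929} = \frac{147580}{16929}$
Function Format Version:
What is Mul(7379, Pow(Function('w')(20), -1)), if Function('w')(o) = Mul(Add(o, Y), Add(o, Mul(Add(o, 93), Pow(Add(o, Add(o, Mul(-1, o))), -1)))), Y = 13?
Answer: Rational(147580, 16929) ≈ 8.7176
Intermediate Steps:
Function('w')(o) = Mul(Add(13, o), Add(o, Mul(Pow(o, -1), Add(93, o)))) (Function('w')(o) = Mul(Add(o, 13), Add(o, Mul(Add(o, 93), Pow(Add(o, Add(o, Mul(-1, o))), -1)))) = Mul(Add(13, o), Add(o, Mul(Add(93, o), Pow(Add(o, 0), -1)))) = Mul(Add(13, o), Add(o, Mul(Add(93, o), Pow(o, -1)))) = Mul(Add(13, o), Add(o, Mul(Pow(o, -1), Add(93, o)))))
Mul(7379, Pow(Function('w')(20), -1)) = Mul(7379, Pow(Add(106, Pow(20, 2), Mul(14, 20), Mul(1209, Pow(20, -1))), -1)) = Mul(7379, Pow(Add(106, 400, 280, Mul(1209, Rational(1, 20))), -1)) = Mul(7379, Pow(Add(106, 400, 280, Rational(1209, 20)), -1)) = Mul(7379, Pow(Rational(16929, 20), -1)) = Mul(7379, Rational(20, 16929)) = Rational(147580, 16929)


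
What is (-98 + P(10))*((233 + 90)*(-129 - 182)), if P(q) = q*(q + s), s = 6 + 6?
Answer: -12255266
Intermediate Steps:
s = 12
P(q) = q*(12 + q) (P(q) = q*(q + 12) = q*(12 + q))
(-98 + P(10))*((233 + 90)*(-129 - 182)) = (-98 + 10*(12 + 10))*((233 + 90)*(-129 - 182)) = (-98 + 10*22)*(323*(-311)) = (-98 + 220)*(-100453) = 122*(-100453) = -12255266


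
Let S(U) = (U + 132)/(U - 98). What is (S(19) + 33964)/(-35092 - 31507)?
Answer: -206385/404717 ≈ -0.50995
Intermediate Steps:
S(U) = (132 + U)/(-98 + U)
(S(19) + 33964)/(-35092 - 31507) = ((132 + 19)/(-98 + 19) + 33964)/(-35092 - 31507) = (151/(-79) + 33964)/(-66599) = (-1/79*151 + 33964)*(-1/66599) = (-151/79 + 33964)*(-1/66599) = (2683005/79)*(-1/66599) = -206385/404717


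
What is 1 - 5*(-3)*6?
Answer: 91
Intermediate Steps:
1 - 5*(-3)*6 = 1 + 15*6 = 1 + 90 = 91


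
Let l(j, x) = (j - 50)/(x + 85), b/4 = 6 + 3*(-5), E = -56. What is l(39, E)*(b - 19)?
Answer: 605/29 ≈ 20.862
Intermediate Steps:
b = -36 (b = 4*(6 + 3*(-5)) = 4*(6 - 15) = 4*(-9) = -36)
l(j, x) = (-50 + j)/(85 + x)
l(39, E)*(b - 19) = ((-50 + 39)/(85 - 56))*(-36 - 19) = (-11/29)*(-55) = ((1/29)*(-11))*(-55) = -11/29*(-55) = 605/29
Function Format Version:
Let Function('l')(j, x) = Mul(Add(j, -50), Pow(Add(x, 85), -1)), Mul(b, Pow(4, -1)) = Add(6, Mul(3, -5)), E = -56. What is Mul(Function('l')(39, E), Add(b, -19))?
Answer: Rational(605, 29) ≈ 20.862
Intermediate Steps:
b = -36 (b = Mul(4, Add(6, Mul(3, -5))) = Mul(4, Add(6, -15)) = Mul(4, -9) = -36)
Function('l')(j, x) = Mul(Pow(Add(85, x), -1), Add(-50, j)) (Function('l')(j, x) = Mul(Add(-50, j), Pow(Add(85, x), -1)) = Mul(Pow(Add(85, x), -1), Add(-50, j)))
Mul(Function('l')(39, E), Add(b, -19)) = Mul(Mul(Pow(Add(85, -56), -1), Add(-50, 39)), Add(-36, -19)) = Mul(Mul(Pow(29, -1), -11), -55) = Mul(Mul(Rational(1, 29), -11), -55) = Mul(Rational(-11, 29), -55) = Rational(605, 29)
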